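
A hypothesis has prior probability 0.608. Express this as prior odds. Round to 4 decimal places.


Odds = P(H) / P(not H) = 0.608 / 0.392
= 1.551

1.551


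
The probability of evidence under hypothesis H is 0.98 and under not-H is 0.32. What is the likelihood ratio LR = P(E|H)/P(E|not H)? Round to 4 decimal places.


LR = 0.98 / 0.32
= 3.0625

3.0625


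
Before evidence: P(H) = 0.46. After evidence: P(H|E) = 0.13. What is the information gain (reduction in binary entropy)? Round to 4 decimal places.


Prior entropy = 0.9954
Posterior entropy = 0.5574
Information gain = 0.9954 - 0.5574 = 0.4379

0.4379


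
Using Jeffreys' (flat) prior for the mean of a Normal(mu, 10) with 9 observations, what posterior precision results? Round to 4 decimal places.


Flat prior means prior precision is 0.
Posterior precision = n / sigma^2 = 9/10 = 0.9

0.9


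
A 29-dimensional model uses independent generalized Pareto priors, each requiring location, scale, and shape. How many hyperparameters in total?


Per parameter: 3 (location, scale, and shape).
Total = 29 * 3 = 87

87


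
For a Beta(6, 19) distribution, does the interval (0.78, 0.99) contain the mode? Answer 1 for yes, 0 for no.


Mode of Beta(a,b) = (a-1)/(a+b-2)
= (6-1)/(6+19-2) = 0.2174
Check: 0.78 <= 0.2174 <= 0.99?
Result: 0

0


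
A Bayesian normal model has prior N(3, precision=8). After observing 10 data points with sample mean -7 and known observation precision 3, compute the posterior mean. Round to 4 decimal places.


Posterior mean = (prior_precision * prior_mean + n * data_precision * data_mean) / (prior_precision + n * data_precision)
Numerator = 8*3 + 10*3*-7 = -186
Denominator = 8 + 10*3 = 38
Posterior mean = -4.8947

-4.8947


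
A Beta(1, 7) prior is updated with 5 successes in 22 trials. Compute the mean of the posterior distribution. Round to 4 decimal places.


After update: Beta(6, 24)
Mean = 6 / (6 + 24) = 6 / 30
= 0.2

0.2


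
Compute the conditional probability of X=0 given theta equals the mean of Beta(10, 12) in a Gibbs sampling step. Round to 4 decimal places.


Mean of Beta(10, 12) = 0.4545
P(X=0 | theta=0.4545) = 0.5455

0.5455


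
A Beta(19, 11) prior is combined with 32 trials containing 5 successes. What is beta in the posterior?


In conjugate updating:
beta_posterior = beta_prior + (n - k)
= 11 + (32 - 5)
= 11 + 27 = 38

38


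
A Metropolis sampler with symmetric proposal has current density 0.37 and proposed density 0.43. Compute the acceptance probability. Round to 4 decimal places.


For symmetric proposals, acceptance = min(1, pi(x*)/pi(x))
= min(1, 0.43/0.37)
= min(1, 1.1622) = 1.0

1.0


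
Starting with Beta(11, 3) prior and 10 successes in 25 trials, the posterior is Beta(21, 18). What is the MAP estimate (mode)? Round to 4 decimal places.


The mode of Beta(a, b) when a > 1 and b > 1 is (a-1)/(a+b-2)
= (21 - 1) / (21 + 18 - 2)
= 20 / 37
= 0.5405

0.5405


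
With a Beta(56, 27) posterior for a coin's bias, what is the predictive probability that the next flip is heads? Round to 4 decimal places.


The predictive probability equals the posterior mean.
P(next = heads) = alpha / (alpha + beta)
= 56 / 83 = 0.6747

0.6747


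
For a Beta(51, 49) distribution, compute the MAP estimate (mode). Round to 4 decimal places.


MAP = mode = (a-1)/(a+b-2)
= (51-1)/(51+49-2)
= 50/98 = 0.5102

0.5102


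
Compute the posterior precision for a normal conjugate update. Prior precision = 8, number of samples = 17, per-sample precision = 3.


tau_post = tau_0 + n * tau
= 8 + 17 * 3 = 59

59


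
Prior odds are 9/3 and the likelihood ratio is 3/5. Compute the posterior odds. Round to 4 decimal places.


Posterior odds = prior odds * likelihood ratio
= (9/3) * (3/5)
= 27 / 15
= 1.8

1.8


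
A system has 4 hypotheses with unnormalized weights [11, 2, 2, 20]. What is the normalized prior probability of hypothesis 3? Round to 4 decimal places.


The normalized prior is the weight divided by the total.
Total weight = 35
P(H3) = 2 / 35 = 0.0571

0.0571


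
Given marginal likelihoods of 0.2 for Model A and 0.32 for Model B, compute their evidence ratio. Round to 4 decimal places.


Ratio = ML(A) / ML(B) = 0.2/0.32
= 0.625

0.625


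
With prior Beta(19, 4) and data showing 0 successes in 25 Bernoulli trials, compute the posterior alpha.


Conjugate update: alpha_posterior = alpha_prior + k
= 19 + 0 = 19

19


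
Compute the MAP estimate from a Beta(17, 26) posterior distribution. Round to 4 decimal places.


MAP = mode of Beta distribution
= (alpha - 1)/(alpha + beta - 2)
= (17-1)/(17+26-2)
= 16/41 = 0.3902

0.3902


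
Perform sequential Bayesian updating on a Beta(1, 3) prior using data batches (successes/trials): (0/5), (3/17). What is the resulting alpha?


Accumulate successes: 3
Posterior alpha = prior alpha + sum of successes
= 1 + 3 = 4

4


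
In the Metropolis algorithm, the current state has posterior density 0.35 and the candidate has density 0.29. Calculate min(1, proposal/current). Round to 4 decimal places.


Ratio = 0.29/0.35 = 0.8286
Acceptance probability = min(1, 0.8286)
= 0.8286

0.8286


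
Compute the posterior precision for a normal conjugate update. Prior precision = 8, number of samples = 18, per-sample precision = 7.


tau_post = tau_0 + n * tau
= 8 + 18 * 7 = 134

134


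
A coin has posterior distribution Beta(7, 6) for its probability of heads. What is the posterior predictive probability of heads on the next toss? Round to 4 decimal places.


Posterior predictive = E[theta] = alpha/(alpha+beta)
= 7/13
= 0.5385

0.5385


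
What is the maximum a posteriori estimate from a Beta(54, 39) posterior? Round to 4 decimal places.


The MAP estimate equals the mode of the distribution.
Mode of Beta(a,b) = (a-1)/(a+b-2)
= 53/91
= 0.5824

0.5824


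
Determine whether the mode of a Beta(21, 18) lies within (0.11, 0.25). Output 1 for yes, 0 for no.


First find the mode: (a-1)/(a+b-2) = 0.5405
Is 0.5405 in (0.11, 0.25)? 0

0


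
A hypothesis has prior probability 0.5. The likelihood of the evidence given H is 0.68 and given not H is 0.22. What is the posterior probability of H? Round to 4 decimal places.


Using Bayes' theorem:
P(E) = 0.5 * 0.68 + 0.5 * 0.22
P(E) = 0.45
P(H|E) = (0.5 * 0.68) / 0.45 = 0.7556

0.7556


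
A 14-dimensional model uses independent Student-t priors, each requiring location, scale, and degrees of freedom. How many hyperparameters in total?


Per parameter: 3 (location, scale, and degrees of freedom).
Total = 14 * 3 = 42

42


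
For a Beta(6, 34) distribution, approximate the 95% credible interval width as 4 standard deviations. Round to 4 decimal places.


Variance of Beta(a,b) = ab / ((a+b)^2 * (a+b+1))
= 6*34 / ((40)^2 * 41)
= 0.0031
SD = sqrt(0.0031) = 0.0558
Width = 4 * SD = 0.2231

0.2231


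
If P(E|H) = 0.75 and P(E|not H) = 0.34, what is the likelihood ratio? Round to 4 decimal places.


Likelihood ratio = P(E|H) / P(E|not H)
= 0.75 / 0.34
= 2.2059

2.2059


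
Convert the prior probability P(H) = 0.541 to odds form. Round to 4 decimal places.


P(not H) = 1 - 0.541 = 0.459
Odds = 0.541 / 0.459 = 1.1786

1.1786


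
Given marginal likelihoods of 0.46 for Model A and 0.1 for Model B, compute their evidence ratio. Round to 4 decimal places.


Ratio = ML(A) / ML(B) = 0.46/0.1
= 4.6

4.6


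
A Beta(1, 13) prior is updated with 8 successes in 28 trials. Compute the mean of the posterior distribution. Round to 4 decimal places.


After update: Beta(9, 33)
Mean = 9 / (9 + 33) = 9 / 42
= 0.2143

0.2143


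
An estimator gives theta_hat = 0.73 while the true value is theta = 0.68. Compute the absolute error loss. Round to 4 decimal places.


The absolute error loss is |theta_hat - theta|
= |0.73 - 0.68|
= 0.05

0.05


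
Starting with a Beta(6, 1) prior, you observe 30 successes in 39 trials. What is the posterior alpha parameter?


For a Beta-Binomial conjugate model:
Posterior alpha = prior alpha + number of successes
= 6 + 30 = 36

36


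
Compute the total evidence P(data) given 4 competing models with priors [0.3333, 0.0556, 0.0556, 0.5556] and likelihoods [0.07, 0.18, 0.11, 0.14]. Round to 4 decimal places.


Marginal likelihood = sum P(model_i) * P(data|model_i)
Model 1: 0.3333 * 0.07 = 0.0233
Model 2: 0.0556 * 0.18 = 0.01
Model 3: 0.0556 * 0.11 = 0.0061
Model 4: 0.5556 * 0.14 = 0.0778
Total = 0.1172

0.1172


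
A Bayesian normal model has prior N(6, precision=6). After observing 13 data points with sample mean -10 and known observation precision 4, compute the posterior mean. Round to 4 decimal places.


Posterior mean = (prior_precision * prior_mean + n * data_precision * data_mean) / (prior_precision + n * data_precision)
Numerator = 6*6 + 13*4*-10 = -484
Denominator = 6 + 13*4 = 58
Posterior mean = -8.3448

-8.3448


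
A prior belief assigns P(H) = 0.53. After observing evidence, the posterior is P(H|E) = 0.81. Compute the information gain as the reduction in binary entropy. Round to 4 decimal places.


H(prior) = -0.53*log2(0.53) - 0.47*log2(0.47)
= 0.9974
H(post) = -0.81*log2(0.81) - 0.19*log2(0.19)
= 0.7015
IG = 0.9974 - 0.7015 = 0.2959

0.2959


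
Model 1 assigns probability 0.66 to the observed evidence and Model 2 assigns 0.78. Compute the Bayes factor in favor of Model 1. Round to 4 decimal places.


BF = P(data|M1) / P(data|M2)
= 0.66 / 0.78 = 0.8462

0.8462


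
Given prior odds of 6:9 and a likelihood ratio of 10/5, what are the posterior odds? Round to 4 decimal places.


Posterior odds = prior odds * LR
Prior odds = 6/9 = 0.6667
LR = 10/5 = 2.0
Posterior odds = 0.6667 * 2.0 = 1.3333

1.3333


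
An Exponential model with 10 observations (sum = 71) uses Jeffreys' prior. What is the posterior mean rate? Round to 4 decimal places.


Posterior Gamma(10, 71)
E[lambda] = 10/71 = 0.1408

0.1408


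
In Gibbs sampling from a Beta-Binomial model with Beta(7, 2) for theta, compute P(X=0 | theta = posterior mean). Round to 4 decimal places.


Posterior mean = alpha/(alpha+beta) = 7/9 = 0.7778
P(X=0|theta=mean) = 1 - theta = 0.2222

0.2222


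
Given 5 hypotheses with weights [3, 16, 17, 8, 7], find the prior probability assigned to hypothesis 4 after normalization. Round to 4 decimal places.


To normalize, divide each weight by the sum of all weights.
Sum = 51
Prior(H4) = 8/51 = 0.1569

0.1569


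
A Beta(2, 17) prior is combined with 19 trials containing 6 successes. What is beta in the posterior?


In conjugate updating:
beta_posterior = beta_prior + (n - k)
= 17 + (19 - 6)
= 17 + 13 = 30

30


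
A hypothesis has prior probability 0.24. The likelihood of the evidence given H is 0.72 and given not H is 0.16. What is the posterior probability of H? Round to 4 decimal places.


Using Bayes' theorem:
P(E) = 0.24 * 0.72 + 0.76 * 0.16
P(E) = 0.2944
P(H|E) = (0.24 * 0.72) / 0.2944 = 0.587

0.587


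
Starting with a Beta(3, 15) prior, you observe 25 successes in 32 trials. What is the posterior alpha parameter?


For a Beta-Binomial conjugate model:
Posterior alpha = prior alpha + number of successes
= 3 + 25 = 28

28


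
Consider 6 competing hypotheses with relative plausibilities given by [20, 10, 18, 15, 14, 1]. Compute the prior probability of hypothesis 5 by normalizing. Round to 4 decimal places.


Sum of weights = 20 + 10 + 18 + 15 + 14 + 1 = 78
Normalized prior for H5 = 14 / 78
= 0.1795

0.1795


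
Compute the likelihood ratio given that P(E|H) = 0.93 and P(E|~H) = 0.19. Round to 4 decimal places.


LR = P(E|H) / P(E|~H)
= 0.93 / 0.19 = 4.8947

4.8947


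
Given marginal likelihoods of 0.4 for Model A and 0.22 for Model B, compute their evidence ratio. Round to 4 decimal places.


Ratio = ML(A) / ML(B) = 0.4/0.22
= 1.8182

1.8182


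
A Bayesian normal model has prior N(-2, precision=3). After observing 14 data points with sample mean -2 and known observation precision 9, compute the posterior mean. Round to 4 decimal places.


Posterior mean = (prior_precision * prior_mean + n * data_precision * data_mean) / (prior_precision + n * data_precision)
Numerator = 3*-2 + 14*9*-2 = -258
Denominator = 3 + 14*9 = 129
Posterior mean = -2.0

-2.0


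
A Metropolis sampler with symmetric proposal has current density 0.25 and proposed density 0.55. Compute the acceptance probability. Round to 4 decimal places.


For symmetric proposals, acceptance = min(1, pi(x*)/pi(x))
= min(1, 0.55/0.25)
= min(1, 2.2) = 1.0

1.0


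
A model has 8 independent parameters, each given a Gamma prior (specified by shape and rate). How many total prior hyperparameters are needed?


Each Gamma prior needs 2 hyperparameters (shape and rate).
Total = 2 * 8 = 16

16


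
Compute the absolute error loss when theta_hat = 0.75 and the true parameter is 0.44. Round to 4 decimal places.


L = |theta_hat - theta_true|
= |0.75 - 0.44| = 0.31

0.31


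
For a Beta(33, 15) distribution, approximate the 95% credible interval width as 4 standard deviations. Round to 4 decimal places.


Variance of Beta(a,b) = ab / ((a+b)^2 * (a+b+1))
= 33*15 / ((48)^2 * 49)
= 0.0044
SD = sqrt(0.0044) = 0.0662
Width = 4 * SD = 0.2649

0.2649


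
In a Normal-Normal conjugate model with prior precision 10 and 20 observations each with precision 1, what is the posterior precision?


Posterior precision = prior precision + n * observation precision
= 10 + 20 * 1
= 10 + 20 = 30

30


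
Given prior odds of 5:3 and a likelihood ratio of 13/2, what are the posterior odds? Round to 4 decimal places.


Posterior odds = prior odds * LR
Prior odds = 5/3 = 1.6667
LR = 13/2 = 6.5
Posterior odds = 1.6667 * 6.5 = 10.8333

10.8333


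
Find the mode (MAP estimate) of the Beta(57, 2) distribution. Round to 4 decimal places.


For Beta(a,b) with a,b > 1:
Mode = (a-1)/(a+b-2) = (57-1)/(59-2)
= 56/57 = 0.9825

0.9825


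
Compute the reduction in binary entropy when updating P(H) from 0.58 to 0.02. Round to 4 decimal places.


H_before = -p*log2(p) - (1-p)*log2(1-p) for p=0.58: 0.9815
H_after for p=0.02: 0.1414
Reduction = 0.9815 - 0.1414 = 0.84

0.84


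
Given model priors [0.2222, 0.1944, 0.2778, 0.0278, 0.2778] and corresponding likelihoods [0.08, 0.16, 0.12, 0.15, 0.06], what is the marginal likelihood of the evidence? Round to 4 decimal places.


P(E) = sum_i P(M_i) P(E|M_i)
= 0.0178 + 0.0311 + 0.0333 + 0.0042 + 0.0167
= 0.1031

0.1031


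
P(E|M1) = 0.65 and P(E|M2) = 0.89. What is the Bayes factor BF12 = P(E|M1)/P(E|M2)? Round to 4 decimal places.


Bayes factor BF12 = P(E|M1) / P(E|M2)
= 0.65 / 0.89
= 0.7303

0.7303


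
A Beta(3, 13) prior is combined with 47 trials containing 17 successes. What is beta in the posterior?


In conjugate updating:
beta_posterior = beta_prior + (n - k)
= 13 + (47 - 17)
= 13 + 30 = 43

43


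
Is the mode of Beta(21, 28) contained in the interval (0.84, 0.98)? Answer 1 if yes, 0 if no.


Mode = (a-1)/(a+b-2) = 20/47 = 0.4255
Interval: (0.84, 0.98)
Contains mode? 0

0


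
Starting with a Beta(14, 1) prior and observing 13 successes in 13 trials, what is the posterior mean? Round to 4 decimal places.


Posterior parameters: alpha = 14 + 13 = 27
beta = 1 + 0 = 1
Posterior mean = alpha / (alpha + beta) = 27 / 28
= 0.9643

0.9643


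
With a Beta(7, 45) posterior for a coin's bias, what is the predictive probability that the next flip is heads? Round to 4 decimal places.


The predictive probability equals the posterior mean.
P(next = heads) = alpha / (alpha + beta)
= 7 / 52 = 0.1346

0.1346


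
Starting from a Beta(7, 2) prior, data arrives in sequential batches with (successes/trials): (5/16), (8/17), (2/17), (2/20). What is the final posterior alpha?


In sequential Bayesian updating, we sum all successes.
Total successes = 17
Final alpha = 7 + 17 = 24

24


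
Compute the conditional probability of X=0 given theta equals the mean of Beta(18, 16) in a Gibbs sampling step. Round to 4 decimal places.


Mean of Beta(18, 16) = 0.5294
P(X=0 | theta=0.5294) = 0.4706

0.4706


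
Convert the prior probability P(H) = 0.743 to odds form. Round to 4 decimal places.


P(not H) = 1 - 0.743 = 0.257
Odds = 0.743 / 0.257 = 2.8911

2.8911


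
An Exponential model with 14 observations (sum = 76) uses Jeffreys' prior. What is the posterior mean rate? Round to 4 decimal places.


Posterior Gamma(14, 76)
E[lambda] = 14/76 = 0.1842

0.1842


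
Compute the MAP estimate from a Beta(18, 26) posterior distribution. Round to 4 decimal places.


MAP = mode of Beta distribution
= (alpha - 1)/(alpha + beta - 2)
= (18-1)/(18+26-2)
= 17/42 = 0.4048

0.4048


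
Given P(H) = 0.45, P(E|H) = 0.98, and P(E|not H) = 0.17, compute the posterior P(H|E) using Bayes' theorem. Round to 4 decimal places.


By Bayes' theorem: P(H|E) = P(E|H)*P(H) / P(E)
P(E) = P(E|H)*P(H) + P(E|not H)*P(not H)
P(E) = 0.98*0.45 + 0.17*0.55 = 0.5345
P(H|E) = 0.98*0.45 / 0.5345 = 0.8251

0.8251


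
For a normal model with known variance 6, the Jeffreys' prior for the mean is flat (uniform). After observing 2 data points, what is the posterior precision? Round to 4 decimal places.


Jeffreys' prior for normal mean (known variance) is flat.
Prior precision = 0.
Posterior precision = prior_prec + n/sigma^2 = 0 + 2/6
= 0.3333

0.3333


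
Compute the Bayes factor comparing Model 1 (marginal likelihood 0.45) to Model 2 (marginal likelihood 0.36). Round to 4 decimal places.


BF12 = marginal likelihood of M1 / marginal likelihood of M2
= 0.45/0.36
= 1.25

1.25


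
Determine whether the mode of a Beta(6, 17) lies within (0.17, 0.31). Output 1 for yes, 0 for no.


First find the mode: (a-1)/(a+b-2) = 0.2381
Is 0.2381 in (0.17, 0.31)? 1

1


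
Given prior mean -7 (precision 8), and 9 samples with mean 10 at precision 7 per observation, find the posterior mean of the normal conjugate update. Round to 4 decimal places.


The posterior mean is a precision-weighted average of prior and data.
Post. prec. = 8 + 63 = 71
Post. mean = (-56 + 630)/71 = 574/71 = 8.0845

8.0845


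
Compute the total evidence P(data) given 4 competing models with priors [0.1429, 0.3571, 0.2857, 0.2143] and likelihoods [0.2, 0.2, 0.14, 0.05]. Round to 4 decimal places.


Marginal likelihood = sum P(model_i) * P(data|model_i)
Model 1: 0.1429 * 0.2 = 0.0286
Model 2: 0.3571 * 0.2 = 0.0714
Model 3: 0.2857 * 0.14 = 0.04
Model 4: 0.2143 * 0.05 = 0.0107
Total = 0.1507

0.1507


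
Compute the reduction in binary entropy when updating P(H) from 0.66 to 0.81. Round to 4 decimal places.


H_before = -p*log2(p) - (1-p)*log2(1-p) for p=0.66: 0.9248
H_after for p=0.81: 0.7015
Reduction = 0.9248 - 0.7015 = 0.2233

0.2233


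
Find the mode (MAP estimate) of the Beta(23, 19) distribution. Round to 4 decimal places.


For Beta(a,b) with a,b > 1:
Mode = (a-1)/(a+b-2) = (23-1)/(42-2)
= 22/40 = 0.55

0.55


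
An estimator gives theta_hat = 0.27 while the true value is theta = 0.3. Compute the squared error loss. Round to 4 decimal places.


The squared error loss is (theta_hat - theta)^2
= (0.27 - 0.3)^2
= (-0.03)^2 = 0.0009

0.0009


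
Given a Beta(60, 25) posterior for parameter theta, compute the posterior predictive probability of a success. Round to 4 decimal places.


For a Beta-Bernoulli model, the predictive probability is the mean:
P(success) = 60/(60+25) = 60/85 = 0.7059

0.7059


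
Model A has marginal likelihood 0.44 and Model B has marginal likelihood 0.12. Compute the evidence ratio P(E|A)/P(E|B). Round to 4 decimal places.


Evidence ratio = P(E|A) / P(E|B)
= 0.44 / 0.12
= 3.6667

3.6667


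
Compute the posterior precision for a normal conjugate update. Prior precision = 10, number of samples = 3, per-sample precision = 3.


tau_post = tau_0 + n * tau
= 10 + 3 * 3 = 19

19


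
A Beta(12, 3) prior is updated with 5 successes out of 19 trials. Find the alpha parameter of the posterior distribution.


In the Beta-Binomial conjugate update:
alpha_post = alpha_prior + successes
= 12 + 5
= 17

17


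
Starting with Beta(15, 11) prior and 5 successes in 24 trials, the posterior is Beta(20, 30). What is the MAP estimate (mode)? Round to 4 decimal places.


The mode of Beta(a, b) when a > 1 and b > 1 is (a-1)/(a+b-2)
= (20 - 1) / (20 + 30 - 2)
= 19 / 48
= 0.3958

0.3958


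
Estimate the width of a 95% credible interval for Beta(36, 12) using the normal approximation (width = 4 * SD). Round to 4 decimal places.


For Beta(a,b): Var = ab/((a+b)^2(a+b+1))
Var = 0.0038, SD = 0.0619
Approximate 95% CI width = 4 * 0.0619 = 0.2474

0.2474


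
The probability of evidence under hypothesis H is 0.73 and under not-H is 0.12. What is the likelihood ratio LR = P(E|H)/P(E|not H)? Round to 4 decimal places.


LR = 0.73 / 0.12
= 6.0833

6.0833


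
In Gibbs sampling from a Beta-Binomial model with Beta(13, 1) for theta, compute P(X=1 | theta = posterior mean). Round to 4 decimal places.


Posterior mean = alpha/(alpha+beta) = 13/14 = 0.9286
P(X=1|theta=mean) = theta = 0.9286

0.9286


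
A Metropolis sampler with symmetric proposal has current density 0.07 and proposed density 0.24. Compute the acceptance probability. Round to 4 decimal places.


For symmetric proposals, acceptance = min(1, pi(x*)/pi(x))
= min(1, 0.24/0.07)
= min(1, 3.4286) = 1.0

1.0


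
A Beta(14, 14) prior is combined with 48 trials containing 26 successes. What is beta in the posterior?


In conjugate updating:
beta_posterior = beta_prior + (n - k)
= 14 + (48 - 26)
= 14 + 22 = 36

36


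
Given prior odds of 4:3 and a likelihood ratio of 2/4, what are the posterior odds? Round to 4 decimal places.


Posterior odds = prior odds * LR
Prior odds = 4/3 = 1.3333
LR = 2/4 = 0.5
Posterior odds = 1.3333 * 0.5 = 0.6667

0.6667


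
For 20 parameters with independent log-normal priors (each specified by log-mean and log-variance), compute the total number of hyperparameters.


A log-normal prior has 2 hyperparameters per parameter.
Total = 20 * 2 = 40

40


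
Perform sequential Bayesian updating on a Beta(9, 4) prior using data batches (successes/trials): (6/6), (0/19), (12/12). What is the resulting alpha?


Accumulate successes: 18
Posterior alpha = prior alpha + sum of successes
= 9 + 18 = 27

27


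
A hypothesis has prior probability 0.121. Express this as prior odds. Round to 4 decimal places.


Odds = P(H) / P(not H) = 0.121 / 0.879
= 0.1377

0.1377


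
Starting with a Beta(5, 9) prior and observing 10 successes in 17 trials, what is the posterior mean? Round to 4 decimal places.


Posterior parameters: alpha = 5 + 10 = 15
beta = 9 + 7 = 16
Posterior mean = alpha / (alpha + beta) = 15 / 31
= 0.4839

0.4839


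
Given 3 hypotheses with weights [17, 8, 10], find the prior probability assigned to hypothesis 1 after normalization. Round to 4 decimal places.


To normalize, divide each weight by the sum of all weights.
Sum = 35
Prior(H1) = 17/35 = 0.4857

0.4857


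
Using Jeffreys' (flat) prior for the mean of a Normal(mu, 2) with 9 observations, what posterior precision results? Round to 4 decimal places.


Flat prior means prior precision is 0.
Posterior precision = n / sigma^2 = 9/2 = 4.5

4.5


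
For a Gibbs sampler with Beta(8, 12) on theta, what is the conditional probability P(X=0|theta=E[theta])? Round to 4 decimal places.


E[theta] = 8/(8+12) = 0.4
P(X=0|theta) = 1 - theta = 0.6

0.6


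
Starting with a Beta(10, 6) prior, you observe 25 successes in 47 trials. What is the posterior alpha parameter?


For a Beta-Binomial conjugate model:
Posterior alpha = prior alpha + number of successes
= 10 + 25 = 35

35


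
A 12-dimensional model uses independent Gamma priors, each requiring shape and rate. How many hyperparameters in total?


Per parameter: 2 (shape and rate).
Total = 12 * 2 = 24

24


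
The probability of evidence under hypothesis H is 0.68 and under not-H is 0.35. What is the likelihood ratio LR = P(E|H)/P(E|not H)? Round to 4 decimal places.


LR = 0.68 / 0.35
= 1.9429

1.9429


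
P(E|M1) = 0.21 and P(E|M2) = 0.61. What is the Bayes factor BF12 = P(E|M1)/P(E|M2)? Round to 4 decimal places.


Bayes factor BF12 = P(E|M1) / P(E|M2)
= 0.21 / 0.61
= 0.3443

0.3443


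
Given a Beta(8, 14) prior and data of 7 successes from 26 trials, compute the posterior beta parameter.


Number of failures = 26 - 7 = 19
Posterior beta = 14 + 19 = 33

33


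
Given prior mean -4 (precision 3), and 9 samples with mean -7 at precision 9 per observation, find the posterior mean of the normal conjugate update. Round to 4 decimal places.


The posterior mean is a precision-weighted average of prior and data.
Post. prec. = 3 + 81 = 84
Post. mean = (-12 + -567)/84 = -579/84 = -6.8929

-6.8929


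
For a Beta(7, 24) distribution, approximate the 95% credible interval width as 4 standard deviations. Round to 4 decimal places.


Variance of Beta(a,b) = ab / ((a+b)^2 * (a+b+1))
= 7*24 / ((31)^2 * 32)
= 0.0055
SD = sqrt(0.0055) = 0.0739
Width = 4 * SD = 0.2957

0.2957


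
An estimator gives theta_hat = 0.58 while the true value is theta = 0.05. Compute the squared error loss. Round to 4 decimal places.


The squared error loss is (theta_hat - theta)^2
= (0.58 - 0.05)^2
= (0.53)^2 = 0.2809

0.2809


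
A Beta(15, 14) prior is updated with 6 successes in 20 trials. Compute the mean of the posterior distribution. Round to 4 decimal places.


After update: Beta(21, 28)
Mean = 21 / (21 + 28) = 21 / 49
= 0.4286

0.4286


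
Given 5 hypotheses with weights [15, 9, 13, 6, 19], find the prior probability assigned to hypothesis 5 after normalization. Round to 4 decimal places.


To normalize, divide each weight by the sum of all weights.
Sum = 62
Prior(H5) = 19/62 = 0.3065

0.3065


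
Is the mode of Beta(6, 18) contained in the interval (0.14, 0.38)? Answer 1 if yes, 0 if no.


Mode = (a-1)/(a+b-2) = 5/22 = 0.2273
Interval: (0.14, 0.38)
Contains mode? 1

1


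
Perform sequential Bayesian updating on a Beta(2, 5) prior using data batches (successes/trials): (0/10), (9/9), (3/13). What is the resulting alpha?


Accumulate successes: 12
Posterior alpha = prior alpha + sum of successes
= 2 + 12 = 14

14


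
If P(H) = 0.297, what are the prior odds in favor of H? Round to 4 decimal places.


Prior odds = P(H) / (1 - P(H))
= 0.297 / 0.703
= 0.4225

0.4225


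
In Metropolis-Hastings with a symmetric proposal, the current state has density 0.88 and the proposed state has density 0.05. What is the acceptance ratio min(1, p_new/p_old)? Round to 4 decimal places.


Ratio = p_new / p_old = 0.05 / 0.88 = 0.0568
Acceptance = min(1, 0.0568) = 0.0568

0.0568


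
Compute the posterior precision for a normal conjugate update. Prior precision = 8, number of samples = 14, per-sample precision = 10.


tau_post = tau_0 + n * tau
= 8 + 14 * 10 = 148

148


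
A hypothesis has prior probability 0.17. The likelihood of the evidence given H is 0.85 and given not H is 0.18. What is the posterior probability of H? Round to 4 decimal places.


Using Bayes' theorem:
P(E) = 0.17 * 0.85 + 0.83 * 0.18
P(E) = 0.2939
P(H|E) = (0.17 * 0.85) / 0.2939 = 0.4917

0.4917


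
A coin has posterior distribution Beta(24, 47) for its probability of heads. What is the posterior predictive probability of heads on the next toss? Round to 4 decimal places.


Posterior predictive = E[theta] = alpha/(alpha+beta)
= 24/71
= 0.338

0.338


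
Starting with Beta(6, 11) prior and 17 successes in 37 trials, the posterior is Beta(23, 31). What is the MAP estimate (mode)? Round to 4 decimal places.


The mode of Beta(a, b) when a > 1 and b > 1 is (a-1)/(a+b-2)
= (23 - 1) / (23 + 31 - 2)
= 22 / 52
= 0.4231

0.4231


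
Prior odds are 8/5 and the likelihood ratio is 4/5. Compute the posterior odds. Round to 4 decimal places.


Posterior odds = prior odds * likelihood ratio
= (8/5) * (4/5)
= 32 / 25
= 1.28

1.28


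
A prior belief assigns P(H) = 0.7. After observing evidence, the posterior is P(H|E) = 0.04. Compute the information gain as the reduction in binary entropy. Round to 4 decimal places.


H(prior) = -0.7*log2(0.7) - 0.3*log2(0.3)
= 0.8813
H(post) = -0.04*log2(0.04) - 0.96*log2(0.96)
= 0.2423
IG = 0.8813 - 0.2423 = 0.639

0.639


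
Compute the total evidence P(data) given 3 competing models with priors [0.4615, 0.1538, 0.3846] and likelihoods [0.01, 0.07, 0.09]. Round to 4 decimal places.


Marginal likelihood = sum P(model_i) * P(data|model_i)
Model 1: 0.4615 * 0.01 = 0.0046
Model 2: 0.1538 * 0.07 = 0.0108
Model 3: 0.3846 * 0.09 = 0.0346
Total = 0.05

0.05


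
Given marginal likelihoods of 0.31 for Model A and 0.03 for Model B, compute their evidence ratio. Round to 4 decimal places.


Ratio = ML(A) / ML(B) = 0.31/0.03
= 10.3333

10.3333


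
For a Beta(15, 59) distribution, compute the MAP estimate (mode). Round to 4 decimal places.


MAP = mode = (a-1)/(a+b-2)
= (15-1)/(15+59-2)
= 14/72 = 0.1944

0.1944


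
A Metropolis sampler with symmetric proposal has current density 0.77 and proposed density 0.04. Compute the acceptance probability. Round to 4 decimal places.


For symmetric proposals, acceptance = min(1, pi(x*)/pi(x))
= min(1, 0.04/0.77)
= min(1, 0.0519) = 0.0519

0.0519


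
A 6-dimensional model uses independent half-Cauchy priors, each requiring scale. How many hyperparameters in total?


Per parameter: 1 (scale).
Total = 6 * 1 = 6

6


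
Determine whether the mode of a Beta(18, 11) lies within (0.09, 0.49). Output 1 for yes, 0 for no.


First find the mode: (a-1)/(a+b-2) = 0.6296
Is 0.6296 in (0.09, 0.49)? 0

0


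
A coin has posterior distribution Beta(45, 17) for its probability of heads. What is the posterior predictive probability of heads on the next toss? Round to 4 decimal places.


Posterior predictive = E[theta] = alpha/(alpha+beta)
= 45/62
= 0.7258

0.7258


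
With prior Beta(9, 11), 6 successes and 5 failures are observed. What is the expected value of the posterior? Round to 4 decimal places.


Posterior = Beta(15, 16)
E[theta] = alpha/(alpha+beta)
= 15/31 = 0.4839

0.4839


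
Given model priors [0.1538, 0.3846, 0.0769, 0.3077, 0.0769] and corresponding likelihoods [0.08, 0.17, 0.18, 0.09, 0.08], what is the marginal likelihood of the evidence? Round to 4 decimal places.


P(E) = sum_i P(M_i) P(E|M_i)
= 0.0123 + 0.0654 + 0.0138 + 0.0277 + 0.0062
= 0.1254

0.1254


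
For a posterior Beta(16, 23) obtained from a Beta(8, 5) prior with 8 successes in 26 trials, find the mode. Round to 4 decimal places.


Mode = (alpha - 1) / (alpha + beta - 2)
= 15 / 37
= 0.4054

0.4054


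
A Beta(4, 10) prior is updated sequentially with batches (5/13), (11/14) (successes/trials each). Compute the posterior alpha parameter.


Sequential conjugate updating is equivalent to a single batch update.
Total successes across all batches = 16
alpha_posterior = alpha_prior + total_successes = 4 + 16
= 20

20


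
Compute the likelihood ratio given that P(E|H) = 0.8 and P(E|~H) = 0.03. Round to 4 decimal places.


LR = P(E|H) / P(E|~H)
= 0.8 / 0.03 = 26.6667

26.6667


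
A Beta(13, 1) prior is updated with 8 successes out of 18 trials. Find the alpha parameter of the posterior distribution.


In the Beta-Binomial conjugate update:
alpha_post = alpha_prior + successes
= 13 + 8
= 21

21


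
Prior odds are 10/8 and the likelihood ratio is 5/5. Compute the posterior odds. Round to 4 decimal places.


Posterior odds = prior odds * likelihood ratio
= (10/8) * (5/5)
= 50 / 40
= 1.25

1.25


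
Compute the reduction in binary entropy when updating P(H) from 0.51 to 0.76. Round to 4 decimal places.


H_before = -p*log2(p) - (1-p)*log2(1-p) for p=0.51: 0.9997
H_after for p=0.76: 0.795
Reduction = 0.9997 - 0.795 = 0.2047

0.2047


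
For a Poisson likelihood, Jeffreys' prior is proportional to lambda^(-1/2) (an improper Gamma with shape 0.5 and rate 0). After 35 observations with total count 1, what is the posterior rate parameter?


Jeffreys' prior for Poisson is proportional to lambda^(-1/2).
Posterior is Gamma(0.5 + S, 0 + n) = Gamma(0.5 + 1, 35).
Posterior rate = 0 + n = 35

35.0


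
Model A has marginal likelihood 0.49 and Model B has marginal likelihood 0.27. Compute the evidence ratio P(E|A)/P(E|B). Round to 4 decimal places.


Evidence ratio = P(E|A) / P(E|B)
= 0.49 / 0.27
= 1.8148

1.8148


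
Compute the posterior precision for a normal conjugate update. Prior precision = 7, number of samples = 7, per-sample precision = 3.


tau_post = tau_0 + n * tau
= 7 + 7 * 3 = 28

28


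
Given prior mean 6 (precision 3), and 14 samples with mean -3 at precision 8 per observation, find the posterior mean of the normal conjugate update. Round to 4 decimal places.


The posterior mean is a precision-weighted average of prior and data.
Post. prec. = 3 + 112 = 115
Post. mean = (18 + -336)/115 = -318/115 = -2.7652

-2.7652


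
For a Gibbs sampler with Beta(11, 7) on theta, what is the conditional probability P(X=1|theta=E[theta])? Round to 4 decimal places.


E[theta] = 11/(11+7) = 0.6111
P(X=1|theta) = theta = 0.6111

0.6111


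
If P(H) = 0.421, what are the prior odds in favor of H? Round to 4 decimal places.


Prior odds = P(H) / (1 - P(H))
= 0.421 / 0.579
= 0.7271

0.7271


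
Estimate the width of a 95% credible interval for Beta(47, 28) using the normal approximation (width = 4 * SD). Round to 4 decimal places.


For Beta(a,b): Var = ab/((a+b)^2(a+b+1))
Var = 0.0031, SD = 0.0555
Approximate 95% CI width = 4 * 0.0555 = 0.2219

0.2219


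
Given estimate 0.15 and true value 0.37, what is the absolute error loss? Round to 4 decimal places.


Absolute error = |estimate - true|
= |-0.22| = 0.22

0.22


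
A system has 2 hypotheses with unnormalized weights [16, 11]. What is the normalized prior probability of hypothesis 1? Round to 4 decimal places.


The normalized prior is the weight divided by the total.
Total weight = 27
P(H1) = 16 / 27 = 0.5926

0.5926


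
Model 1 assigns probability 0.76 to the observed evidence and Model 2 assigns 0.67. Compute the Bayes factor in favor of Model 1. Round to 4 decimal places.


BF = P(data|M1) / P(data|M2)
= 0.76 / 0.67 = 1.1343

1.1343


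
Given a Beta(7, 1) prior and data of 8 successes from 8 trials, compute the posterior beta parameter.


Number of failures = 8 - 8 = 0
Posterior beta = 1 + 0 = 1

1


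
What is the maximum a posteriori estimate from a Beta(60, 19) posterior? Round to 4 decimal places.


The MAP estimate equals the mode of the distribution.
Mode of Beta(a,b) = (a-1)/(a+b-2)
= 59/77
= 0.7662

0.7662


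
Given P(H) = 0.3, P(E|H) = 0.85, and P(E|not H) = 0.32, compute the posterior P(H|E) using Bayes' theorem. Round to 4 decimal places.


By Bayes' theorem: P(H|E) = P(E|H)*P(H) / P(E)
P(E) = P(E|H)*P(H) + P(E|not H)*P(not H)
P(E) = 0.85*0.3 + 0.32*0.7 = 0.479
P(H|E) = 0.85*0.3 / 0.479 = 0.5324

0.5324


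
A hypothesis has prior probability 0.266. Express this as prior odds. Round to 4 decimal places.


Odds = P(H) / P(not H) = 0.266 / 0.734
= 0.3624

0.3624


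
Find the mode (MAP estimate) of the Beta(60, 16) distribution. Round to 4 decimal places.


For Beta(a,b) with a,b > 1:
Mode = (a-1)/(a+b-2) = (60-1)/(76-2)
= 59/74 = 0.7973

0.7973


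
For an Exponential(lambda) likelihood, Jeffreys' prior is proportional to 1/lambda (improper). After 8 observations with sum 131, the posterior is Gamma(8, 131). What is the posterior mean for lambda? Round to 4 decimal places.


Posterior = Gamma(n, sum_x) = Gamma(8, 131)
Posterior mean = shape/rate = 8/131
= 0.0611

0.0611


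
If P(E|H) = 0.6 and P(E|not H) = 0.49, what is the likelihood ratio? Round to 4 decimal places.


Likelihood ratio = P(E|H) / P(E|not H)
= 0.6 / 0.49
= 1.2245

1.2245


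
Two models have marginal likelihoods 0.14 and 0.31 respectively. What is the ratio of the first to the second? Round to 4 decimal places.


Evidence ratio = 0.14 / 0.31
= 0.4516

0.4516


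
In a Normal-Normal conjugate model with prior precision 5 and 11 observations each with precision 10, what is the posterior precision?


Posterior precision = prior precision + n * observation precision
= 5 + 11 * 10
= 5 + 110 = 115

115


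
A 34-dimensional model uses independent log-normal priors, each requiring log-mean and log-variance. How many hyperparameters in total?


Per parameter: 2 (log-mean and log-variance).
Total = 34 * 2 = 68

68


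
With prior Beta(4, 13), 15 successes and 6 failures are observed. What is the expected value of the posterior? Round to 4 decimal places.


Posterior = Beta(19, 19)
E[theta] = alpha/(alpha+beta)
= 19/38 = 0.5

0.5


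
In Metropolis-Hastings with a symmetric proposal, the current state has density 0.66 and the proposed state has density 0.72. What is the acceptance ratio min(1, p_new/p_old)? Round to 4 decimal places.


Ratio = p_new / p_old = 0.72 / 0.66 = 1.0909
Acceptance = min(1, 1.0909) = 1.0

1.0


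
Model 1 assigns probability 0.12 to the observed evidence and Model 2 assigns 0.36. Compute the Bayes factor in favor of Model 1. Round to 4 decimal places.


BF = P(data|M1) / P(data|M2)
= 0.12 / 0.36 = 0.3333

0.3333


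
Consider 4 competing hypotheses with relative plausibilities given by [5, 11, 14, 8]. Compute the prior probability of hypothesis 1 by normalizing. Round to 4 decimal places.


Sum of weights = 5 + 11 + 14 + 8 = 38
Normalized prior for H1 = 5 / 38
= 0.1316

0.1316


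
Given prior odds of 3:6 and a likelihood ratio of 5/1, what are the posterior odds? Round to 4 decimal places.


Posterior odds = prior odds * LR
Prior odds = 3/6 = 0.5
LR = 5/1 = 5.0
Posterior odds = 0.5 * 5.0 = 2.5

2.5


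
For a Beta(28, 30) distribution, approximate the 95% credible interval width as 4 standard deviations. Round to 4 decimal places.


Variance of Beta(a,b) = ab / ((a+b)^2 * (a+b+1))
= 28*30 / ((58)^2 * 59)
= 0.0042
SD = sqrt(0.0042) = 0.0651
Width = 4 * SD = 0.2602

0.2602


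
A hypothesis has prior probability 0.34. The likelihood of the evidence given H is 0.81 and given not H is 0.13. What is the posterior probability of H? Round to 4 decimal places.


Using Bayes' theorem:
P(E) = 0.34 * 0.81 + 0.66 * 0.13
P(E) = 0.3612
P(H|E) = (0.34 * 0.81) / 0.3612 = 0.7625

0.7625


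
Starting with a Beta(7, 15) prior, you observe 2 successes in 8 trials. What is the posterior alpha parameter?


For a Beta-Binomial conjugate model:
Posterior alpha = prior alpha + number of successes
= 7 + 2 = 9

9


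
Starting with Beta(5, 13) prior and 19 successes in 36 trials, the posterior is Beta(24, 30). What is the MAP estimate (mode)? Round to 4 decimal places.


The mode of Beta(a, b) when a > 1 and b > 1 is (a-1)/(a+b-2)
= (24 - 1) / (24 + 30 - 2)
= 23 / 52
= 0.4423

0.4423


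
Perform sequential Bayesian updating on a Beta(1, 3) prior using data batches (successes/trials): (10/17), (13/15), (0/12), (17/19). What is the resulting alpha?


Accumulate successes: 40
Posterior alpha = prior alpha + sum of successes
= 1 + 40 = 41

41


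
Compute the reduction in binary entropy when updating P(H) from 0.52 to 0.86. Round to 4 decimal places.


H_before = -p*log2(p) - (1-p)*log2(1-p) for p=0.52: 0.9988
H_after for p=0.86: 0.5842
Reduction = 0.9988 - 0.5842 = 0.4146

0.4146


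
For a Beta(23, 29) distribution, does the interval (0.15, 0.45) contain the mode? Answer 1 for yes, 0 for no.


Mode of Beta(a,b) = (a-1)/(a+b-2)
= (23-1)/(23+29-2) = 0.44
Check: 0.15 <= 0.44 <= 0.45?
Result: 1

1


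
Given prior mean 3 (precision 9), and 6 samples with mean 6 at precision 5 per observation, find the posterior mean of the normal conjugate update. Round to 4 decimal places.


The posterior mean is a precision-weighted average of prior and data.
Post. prec. = 9 + 30 = 39
Post. mean = (27 + 180)/39 = 207/39 = 5.3077

5.3077
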